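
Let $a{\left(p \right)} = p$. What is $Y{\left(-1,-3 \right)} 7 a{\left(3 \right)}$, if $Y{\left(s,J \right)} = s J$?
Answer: $63$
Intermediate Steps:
$Y{\left(s,J \right)} = J s$
$Y{\left(-1,-3 \right)} 7 a{\left(3 \right)} = \left(-3\right) \left(-1\right) 7 \cdot 3 = 3 \cdot 7 \cdot 3 = 21 \cdot 3 = 63$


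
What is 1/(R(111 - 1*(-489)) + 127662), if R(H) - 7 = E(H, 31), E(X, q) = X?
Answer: 1/128269 ≈ 7.7961e-6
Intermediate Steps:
R(H) = 7 + H
1/(R(111 - 1*(-489)) + 127662) = 1/((7 + (111 - 1*(-489))) + 127662) = 1/((7 + (111 + 489)) + 127662) = 1/((7 + 600) + 127662) = 1/(607 + 127662) = 1/128269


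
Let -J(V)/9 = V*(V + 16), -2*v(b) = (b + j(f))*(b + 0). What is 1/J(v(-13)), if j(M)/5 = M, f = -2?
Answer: -4/718497 ≈ -5.5672e-6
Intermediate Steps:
j(M) = 5*M
v(b) = -b*(-10 + b)/2 (v(b) = -(b + 5*(-2))*(b + 0)/2 = -(b - 10)*b/2 = -(-10 + b)*b/2 = -b*(-10 + b)/2)
J(V) = -9*V*(16 + V) (J(V) = -9*V*(V + 16) = -9*V*(16 + V))
1/J(v(-13)) = 1/(-9*(½)*(-13)*(10 - 1*(-13))*(16 + (½)*(-13)*(10 - 1*(-13)))) = 1/(-9*(½)*(-13)*(10 + 13)*(16 + (½)*(-13)*(10 + 13))) = 1/(-9*(½)*(-13)*23*(16 + (½)*(-13)*23)) = 1/(-9*(-299/2)*(16 - 299/2)) = 1/(-9*(-299/2)*(-267/2)) = 1/(-718497/4) = -4/718497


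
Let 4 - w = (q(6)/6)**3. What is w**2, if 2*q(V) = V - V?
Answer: 16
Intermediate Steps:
q(V) = 0 (q(V) = (V - V)/2 = (1/2)*0 = 0)
w = 4 (w = 4 - (0/6)**3 = 4 - (0*(1/6))**3 = 4 - 1*0**3 = 4 - 1*0 = 4 + 0 = 4)
w**2 = 4**2 = 16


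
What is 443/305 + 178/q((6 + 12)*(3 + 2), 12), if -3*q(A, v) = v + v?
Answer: -25373/1220 ≈ -20.798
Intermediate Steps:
q(A, v) = -2*v/3 (q(A, v) = -(v + v)/3 = -2*v/3)
443/305 + 178/q((6 + 12)*(3 + 2), 12) = 443/305 + 178/((-2/3*12)) = 443*(1/305) + 178/(-8) = 443/305 + 178*(-1/8) = 443/305 - 89/4 = -25373/1220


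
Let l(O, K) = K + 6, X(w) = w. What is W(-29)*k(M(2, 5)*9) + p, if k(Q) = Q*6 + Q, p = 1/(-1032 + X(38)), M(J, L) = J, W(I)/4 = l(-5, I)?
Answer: -11522449/994 ≈ -11592.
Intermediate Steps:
l(O, K) = 6 + K
W(I) = 24 + 4*I (W(I) = 4*(6 + I) = 24 + 4*I)
p = -1/994 (p = 1/(-1032 + 38) = 1/(-994) = -1/994 ≈ -0.0010060)
k(Q) = 7*Q (k(Q) = 6*Q + Q = 7*Q)
W(-29)*k(M(2, 5)*9) + p = (24 + 4*(-29))*(7*(2*9)) - 1/994 = (24 - 116)*(7*18) - 1/994 = -92*126 - 1/994 = -11592 - 1/994 = -11522449/994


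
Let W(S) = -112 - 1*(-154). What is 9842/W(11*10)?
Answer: 703/3 ≈ 234.33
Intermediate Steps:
W(S) = 42 (W(S) = -112 + 154 = 42)
9842/W(11*10) = 9842/42 = 9842*(1/42) = 703/3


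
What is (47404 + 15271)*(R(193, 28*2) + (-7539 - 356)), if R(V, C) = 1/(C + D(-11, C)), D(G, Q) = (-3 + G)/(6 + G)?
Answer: -145476509375/294 ≈ -4.9482e+8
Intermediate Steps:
D(G, Q) = (-3 + G)/(6 + G)
R(V, C) = 1/(14/5 + C) (R(V, C) = 1/(C + (-3 - 11)/(6 - 11)) = 1/(C - 14/(-5)) = 1/(C - ⅕*(-14)) = 1/(C + 14/5) = 1/(14/5 + C))
(47404 + 15271)*(R(193, 28*2) + (-7539 - 356)) = (47404 + 15271)*(5/(14 + 5*(28*2)) + (-7539 - 356)) = 62675*(5/(14 + 5*56) - 7895) = 62675*(5/(14 + 280) - 7895) = 62675*(5/294 - 7895) = 62675*(-2321125/294) = -145476509375/294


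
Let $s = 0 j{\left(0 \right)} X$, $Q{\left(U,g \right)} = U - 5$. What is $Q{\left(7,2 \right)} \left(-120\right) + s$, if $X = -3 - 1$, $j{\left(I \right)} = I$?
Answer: $-240$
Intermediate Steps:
$Q{\left(U,g \right)} = -5 + U$
$X = -4$
$s = 0$ ($s = 0 \cdot 0 \left(-4\right) = 0 \left(-4\right) = 0$)
$Q{\left(7,2 \right)} \left(-120\right) + s = \left(-5 + 7\right) \left(-120\right) + 0 = 2 \left(-120\right) + 0 = -240 + 0 = -240$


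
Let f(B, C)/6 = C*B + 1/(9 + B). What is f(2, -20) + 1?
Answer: -2623/11 ≈ -238.45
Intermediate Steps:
f(B, C) = 6/(9 + B) + 6*B*C (f(B, C) = 6*(C*B + 1/(9 + B)) = 6*(B*C + 1/(9 + B)) = 6*(1/(9 + B) + B*C) = 6/(9 + B) + 6*B*C)
f(2, -20) + 1 = 6*(1 - 20*2² + 9*2*(-20))/(9 + 2) + 1 = 6*(1 - 20*4 - 360)/11 + 1 = 6*(1/11)*(1 - 80 - 360) + 1 = 6*(1/11)*(-439) + 1 = -2634/11 + 1 = -2623/11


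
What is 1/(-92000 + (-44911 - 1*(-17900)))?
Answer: -1/119011 ≈ -8.4026e-6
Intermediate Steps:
1/(-92000 + (-44911 - 1*(-17900))) = 1/(-92000 + (-44911 + 17900)) = 1/(-92000 - 27011) = 1/(-119011) = -1/119011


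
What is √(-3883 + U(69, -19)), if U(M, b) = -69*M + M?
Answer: 35*I*√7 ≈ 92.601*I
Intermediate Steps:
U(M, b) = -68*M
√(-3883 + U(69, -19)) = √(-3883 - 68*69) = √(-3883 - 4692) = √(-8575) = 35*I*√7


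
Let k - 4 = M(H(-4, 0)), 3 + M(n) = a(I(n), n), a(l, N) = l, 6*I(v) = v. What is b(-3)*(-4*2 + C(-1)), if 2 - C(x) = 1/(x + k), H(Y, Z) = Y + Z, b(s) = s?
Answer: 27/2 ≈ 13.500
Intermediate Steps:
I(v) = v/6
M(n) = -3 + n/6
k = ⅓ (k = 4 + (-3 + (-4 + 0)/6) = 4 + (-3 + (⅙)*(-4)) = 4 + (-3 - ⅔) = 4 - 11/3 = ⅓ ≈ 0.33333)
C(x) = 2 - 1/(⅓ + x) (C(x) = 2 - 1/(x + ⅓) = 2 - 1/(⅓ + x))
b(-3)*(-4*2 + C(-1)) = -3*(-4*2 + (-1 + 6*(-1))/(1 + 3*(-1))) = -3*(-8 + (-1 - 6)/(1 - 3)) = -3*(-8 - 7/(-2)) = -3*(-8 - ½*(-7)) = -3*(-8 + 7/2) = -3*(-9/2) = 27/2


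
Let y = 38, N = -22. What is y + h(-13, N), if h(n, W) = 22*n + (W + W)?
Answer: -292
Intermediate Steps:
h(n, W) = 2*W + 22*n (h(n, W) = 22*n + 2*W = 2*W + 22*n)
y + h(-13, N) = 38 + (2*(-22) + 22*(-13)) = 38 + (-44 - 286) = 38 - 330 = -292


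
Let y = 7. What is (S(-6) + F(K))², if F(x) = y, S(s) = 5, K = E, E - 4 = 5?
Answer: 144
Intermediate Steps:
E = 9 (E = 4 + 5 = 9)
K = 9
F(x) = 7
(S(-6) + F(K))² = (5 + 7)² = 12² = 144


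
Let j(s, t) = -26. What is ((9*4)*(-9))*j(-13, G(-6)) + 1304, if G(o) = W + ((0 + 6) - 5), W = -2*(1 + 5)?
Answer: 9728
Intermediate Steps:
W = -12 (W = -2*6 = -12)
G(o) = -11 (G(o) = -12 + ((0 + 6) - 5) = -12 + (6 - 5) = -12 + 1 = -11)
((9*4)*(-9))*j(-13, G(-6)) + 1304 = ((9*4)*(-9))*(-26) + 1304 = (36*(-9))*(-26) + 1304 = -324*(-26) + 1304 = 8424 + 1304 = 9728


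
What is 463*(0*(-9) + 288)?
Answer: 133344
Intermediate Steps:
463*(0*(-9) + 288) = 463*(0 + 288) = 463*288 = 133344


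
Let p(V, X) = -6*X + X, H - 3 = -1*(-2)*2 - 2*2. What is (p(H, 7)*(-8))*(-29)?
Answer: -8120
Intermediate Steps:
H = 3 (H = 3 + (-1*(-2)*2 - 2*2) = 3 + (2*2 - 4) = 3 + (4 - 4) = 3 + 0 = 3)
p(V, X) = -5*X
(p(H, 7)*(-8))*(-29) = (-5*7*(-8))*(-29) = -35*(-8)*(-29) = 280*(-29) = -8120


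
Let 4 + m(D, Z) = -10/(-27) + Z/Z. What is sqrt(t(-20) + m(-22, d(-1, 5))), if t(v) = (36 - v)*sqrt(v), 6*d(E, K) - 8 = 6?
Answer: sqrt(-213 + 9072*I*sqrt(5))/9 ≈ 11.132 + 11.249*I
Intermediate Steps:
d(E, K) = 7/3 (d(E, K) = 4/3 + (1/6)*6 = 4/3 + 1 = 7/3)
t(v) = sqrt(v)*(36 - v)
m(D, Z) = -71/27 (m(D, Z) = -4 + (-10/(-27) + Z/Z) = -4 + (-10*(-1/27) + 1) = -4 + (10/27 + 1) = -4 + 37/27 = -71/27)
sqrt(t(-20) + m(-22, d(-1, 5))) = sqrt(sqrt(-20)*(36 - 1*(-20)) - 71/27) = sqrt((2*I*sqrt(5))*(36 + 20) - 71/27) = sqrt((2*I*sqrt(5))*56 - 71/27) = sqrt(112*I*sqrt(5) - 71/27) = sqrt(-71/27 + 112*I*sqrt(5))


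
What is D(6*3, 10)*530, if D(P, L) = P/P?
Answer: 530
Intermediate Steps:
D(P, L) = 1
D(6*3, 10)*530 = 1*530 = 530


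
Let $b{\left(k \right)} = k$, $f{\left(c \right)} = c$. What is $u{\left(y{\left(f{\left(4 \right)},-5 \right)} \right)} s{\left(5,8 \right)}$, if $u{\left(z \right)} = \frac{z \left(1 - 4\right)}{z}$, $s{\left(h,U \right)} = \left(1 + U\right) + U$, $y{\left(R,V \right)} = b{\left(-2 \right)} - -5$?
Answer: $-51$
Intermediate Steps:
$y{\left(R,V \right)} = 3$ ($y{\left(R,V \right)} = -2 - -5 = -2 + 5 = 3$)
$s{\left(h,U \right)} = 1 + 2 U$
$u{\left(z \right)} = -3$ ($u{\left(z \right)} = \frac{z \left(-3\right)}{z} = \frac{\left(-3\right) z}{z} = -3$)
$u{\left(y{\left(f{\left(4 \right)},-5 \right)} \right)} s{\left(5,8 \right)} = - 3 \left(1 + 2 \cdot 8\right) = - 3 \left(1 + 16\right) = \left(-3\right) 17 = -51$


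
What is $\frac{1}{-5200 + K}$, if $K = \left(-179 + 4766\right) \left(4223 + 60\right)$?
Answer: $\frac{1}{19640921} \approx 5.0914 \cdot 10^{-8}$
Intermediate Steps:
$K = 19646121$ ($K = 4587 \cdot 4283 = 19646121$)
$\frac{1}{-5200 + K} = \frac{1}{-5200 + 19646121} = \frac{1}{19640921}$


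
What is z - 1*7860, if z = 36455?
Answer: 28595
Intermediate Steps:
z - 1*7860 = 36455 - 1*7860 = 36455 - 7860 = 28595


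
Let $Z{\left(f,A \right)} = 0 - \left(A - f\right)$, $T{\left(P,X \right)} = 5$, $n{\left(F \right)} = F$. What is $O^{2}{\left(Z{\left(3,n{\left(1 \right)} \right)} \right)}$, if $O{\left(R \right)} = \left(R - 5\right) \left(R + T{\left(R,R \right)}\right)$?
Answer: $441$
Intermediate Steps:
$Z{\left(f,A \right)} = f - A$
$O{\left(R \right)} = \left(-5 + R\right) \left(5 + R\right)$ ($O{\left(R \right)} = \left(R - 5\right) \left(R + 5\right) = \left(-5 + R\right) \left(5 + R\right)$)
$O^{2}{\left(Z{\left(3,n{\left(1 \right)} \right)} \right)} = \left(-25 + \left(3 - 1\right)^{2}\right)^{2} = \left(-25 + 2^{2}\right)^{2} = \left(-25 + 4\right)^{2} = \left(-21\right)^{2} = 441$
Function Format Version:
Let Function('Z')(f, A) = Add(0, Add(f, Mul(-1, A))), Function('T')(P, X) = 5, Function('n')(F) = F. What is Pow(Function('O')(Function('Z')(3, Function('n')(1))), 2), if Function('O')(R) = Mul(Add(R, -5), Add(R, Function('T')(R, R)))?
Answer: 441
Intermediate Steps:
Function('Z')(f, A) = Add(f, Mul(-1, A))
Function('O')(R) = Mul(Add(-5, R), Add(5, R)) (Function('O')(R) = Mul(Add(R, -5), Add(R, 5)) = Mul(Add(-5, R), Add(5, R)))
Pow(Function('O')(Function('Z')(3, Function('n')(1))), 2) = Pow(Add(-25, Pow(Add(3, Mul(-1, 1)), 2)), 2) = Pow(Add(-25, Pow(Add(3, -1), 2)), 2) = Pow(Add(-25, Pow(2, 2)), 2) = Pow(Add(-25, 4), 2) = Pow(-21, 2) = 441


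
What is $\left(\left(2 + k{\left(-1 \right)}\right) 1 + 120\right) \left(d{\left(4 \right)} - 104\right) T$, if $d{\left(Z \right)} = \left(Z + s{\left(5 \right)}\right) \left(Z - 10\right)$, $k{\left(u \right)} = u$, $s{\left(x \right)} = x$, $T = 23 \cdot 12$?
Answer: $-5276568$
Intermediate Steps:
$T = 276$
$d{\left(Z \right)} = \left(-10 + Z\right) \left(5 + Z\right)$ ($d{\left(Z \right)} = \left(Z + 5\right) \left(Z - 10\right) = \left(5 + Z\right) \left(-10 + Z\right) = \left(-10 + Z\right) \left(5 + Z\right)$)
$\left(\left(2 + k{\left(-1 \right)}\right) 1 + 120\right) \left(d{\left(4 \right)} - 104\right) T = \left(\left(2 - 1\right) 1 + 120\right) \left(\left(-50 + 4^{2} - 20\right) - 104\right) 276 = \left(1 \cdot 1 + 120\right) \left(\left(-50 + 16 - 20\right) - 104\right) 276 = \left(1 + 120\right) \left(-54 - 104\right) 276 = 121 \left(-158\right) 276 = \left(-19118\right) 276 = -5276568$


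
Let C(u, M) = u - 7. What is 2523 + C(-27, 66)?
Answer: 2489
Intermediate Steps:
C(u, M) = -7 + u
2523 + C(-27, 66) = 2523 + (-7 - 27) = 2523 - 34 = 2489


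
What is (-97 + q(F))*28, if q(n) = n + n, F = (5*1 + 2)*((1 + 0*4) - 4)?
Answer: -3892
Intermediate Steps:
F = -21 (F = (5 + 2)*((1 + 0) - 4) = 7*(1 - 4) = 7*(-3) = -21)
q(n) = 2*n
(-97 + q(F))*28 = (-97 + 2*(-21))*28 = (-97 - 42)*28 = -139*28 = -3892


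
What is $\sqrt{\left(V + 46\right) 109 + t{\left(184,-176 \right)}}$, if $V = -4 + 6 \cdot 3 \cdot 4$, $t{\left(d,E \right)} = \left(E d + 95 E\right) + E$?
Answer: $i \sqrt{36854} \approx 191.97 i$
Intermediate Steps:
$t{\left(d,E \right)} = 96 E + E d$ ($t{\left(d,E \right)} = \left(95 E + E d\right) + E = 96 E + E d$)
$V = 68$ ($V = -4 + 6 \cdot 12 = -4 + 72 = 68$)
$\sqrt{\left(V + 46\right) 109 + t{\left(184,-176 \right)}} = \sqrt{\left(68 + 46\right) 109 - 176 \left(96 + 184\right)} = \sqrt{114 \cdot 109 - 49280} = \sqrt{12426 - 49280} = \sqrt{-36854} = i \sqrt{36854}$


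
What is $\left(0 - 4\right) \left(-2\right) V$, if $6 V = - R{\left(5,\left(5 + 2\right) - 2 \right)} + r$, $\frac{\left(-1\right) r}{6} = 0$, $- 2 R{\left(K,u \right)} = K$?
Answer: $\frac{10}{3} \approx 3.3333$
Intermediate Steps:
$R{\left(K,u \right)} = - \frac{K}{2}$
$r = 0$ ($r = \left(-6\right) 0 = 0$)
$V = \frac{5}{12}$ ($V = \frac{- \frac{\left(-1\right) 5}{2} + 0}{6} = \frac{\left(-1\right) \left(- \frac{5}{2}\right) + 0}{6} = \frac{\frac{5}{2} + 0}{6} = \frac{1}{6} \cdot \frac{5}{2} = \frac{5}{12} \approx 0.41667$)
$\left(0 - 4\right) \left(-2\right) V = \left(0 - 4\right) \left(-2\right) \frac{5}{12} = \left(-4\right) \left(-2\right) \frac{5}{12} = 8 \cdot \frac{5}{12} = \frac{10}{3}$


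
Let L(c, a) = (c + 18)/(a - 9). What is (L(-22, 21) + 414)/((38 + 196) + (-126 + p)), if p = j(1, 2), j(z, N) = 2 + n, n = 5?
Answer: 1241/345 ≈ 3.5971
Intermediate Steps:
j(z, N) = 7 (j(z, N) = 2 + 5 = 7)
L(c, a) = (18 + c)/(-9 + a)
p = 7
(L(-22, 21) + 414)/((38 + 196) + (-126 + p)) = ((18 - 22)/(-9 + 21) + 414)/((38 + 196) + (-126 + 7)) = (-4/12 + 414)/(234 - 119) = ((1/12)*(-4) + 414)/115 = (-⅓ + 414)*(1/115) = (1241/3)*(1/115) = 1241/345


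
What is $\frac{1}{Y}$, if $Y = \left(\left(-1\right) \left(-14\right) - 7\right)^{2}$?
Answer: $\frac{1}{49} \approx 0.020408$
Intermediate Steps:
$Y = 49$ ($Y = \left(14 - 7\right)^{2} = 7^{2} = 49$)
$\frac{1}{Y} = \frac{1}{49}$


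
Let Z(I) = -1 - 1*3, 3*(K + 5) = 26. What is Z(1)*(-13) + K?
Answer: 167/3 ≈ 55.667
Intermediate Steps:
K = 11/3 (K = -5 + (1/3)*26 = -5 + 26/3 = 11/3 ≈ 3.6667)
Z(I) = -4 (Z(I) = -1 - 3 = -4)
Z(1)*(-13) + K = -4*(-13) + 11/3 = 52 + 11/3 = 167/3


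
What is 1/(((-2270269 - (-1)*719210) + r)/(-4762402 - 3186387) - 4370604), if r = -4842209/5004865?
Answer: -39782615858485/173874052238712230696 ≈ -2.2880e-7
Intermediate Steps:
r = -4842209/5004865 (r = -4842209*1/5004865 = -4842209/5004865 ≈ -0.96750)
1/(((-2270269 - (-1)*719210) + r)/(-4762402 - 3186387) - 4370604) = 1/(((-2270269 - (-1)*719210) - 4842209/5004865)/(-4762402 - 3186387) - 4370604) = 1/(((-2270269 - 1*(-719210)) - 4842209/5004865)/(-7948789) - 4370604) = 1/(((-2270269 + 719210) - 4842209/5004865)*(-1/7948789) - 4370604) = 1/((-1551059 - 4842209/5004865)*(-1/7948789) - 4370604) = 1/(-7762845744244/5004865*(-1/7948789) - 4370604) = 1/(7762845744244/39782615858485 - 4370604) = 1/(-173874052238712230696/39782615858485) = -39782615858485/173874052238712230696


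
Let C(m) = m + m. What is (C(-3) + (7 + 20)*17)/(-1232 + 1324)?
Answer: 453/92 ≈ 4.9239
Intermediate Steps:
C(m) = 2*m
(C(-3) + (7 + 20)*17)/(-1232 + 1324) = (2*(-3) + (7 + 20)*17)/(-1232 + 1324) = (-6 + 27*17)/92 = (-6 + 459)/92 = (1/92)*453 = 453/92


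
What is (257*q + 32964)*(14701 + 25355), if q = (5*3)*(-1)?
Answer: 1165990104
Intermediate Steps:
q = -15 (q = 15*(-1) = -15)
(257*q + 32964)*(14701 + 25355) = (257*(-15) + 32964)*(14701 + 25355) = (-3855 + 32964)*40056 = 29109*40056 = 1165990104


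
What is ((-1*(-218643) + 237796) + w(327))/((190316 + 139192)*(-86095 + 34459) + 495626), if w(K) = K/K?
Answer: -228220/8506989731 ≈ -2.6827e-5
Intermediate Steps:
w(K) = 1
((-1*(-218643) + 237796) + w(327))/((190316 + 139192)*(-86095 + 34459) + 495626) = ((-1*(-218643) + 237796) + 1)/((190316 + 139192)*(-86095 + 34459) + 495626) = ((218643 + 237796) + 1)/(329508*(-51636) + 495626) = (456439 + 1)/(-17014475088 + 495626) = 456440/(-17013979462) = 456440*(-1/17013979462) = -228220/8506989731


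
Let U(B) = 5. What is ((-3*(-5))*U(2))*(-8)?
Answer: -600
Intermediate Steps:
((-3*(-5))*U(2))*(-8) = (-3*(-5)*5)*(-8) = (15*5)*(-8) = 75*(-8) = -600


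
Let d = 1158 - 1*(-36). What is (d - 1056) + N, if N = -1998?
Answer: -1860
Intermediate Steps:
d = 1194 (d = 1158 + 36 = 1194)
(d - 1056) + N = (1194 - 1056) - 1998 = 138 - 1998 = -1860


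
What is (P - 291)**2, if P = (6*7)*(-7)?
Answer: 342225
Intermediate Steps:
P = -294 (P = 42*(-7) = -294)
(P - 291)**2 = (-294 - 291)**2 = (-585)**2 = 342225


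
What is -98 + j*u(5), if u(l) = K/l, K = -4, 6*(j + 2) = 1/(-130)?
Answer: -93989/975 ≈ -96.399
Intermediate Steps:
j = -1561/780 (j = -2 + (1/6)/(-130) = -2 + (1/6)*(-1/130) = -2 - 1/780 = -1561/780 ≈ -2.0013)
u(l) = -4/l
-98 + j*u(5) = -98 - (-1561)/(195*5) = -98 - 1561/780*(-4/5) = -98 + 1561/975 = -93989/975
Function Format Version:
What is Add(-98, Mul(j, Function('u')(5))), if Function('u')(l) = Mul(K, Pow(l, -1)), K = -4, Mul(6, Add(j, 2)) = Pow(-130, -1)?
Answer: Rational(-93989, 975) ≈ -96.399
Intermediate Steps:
j = Rational(-1561, 780) (j = Add(-2, Mul(Rational(1, 6), Pow(-130, -1))) = Add(-2, Mul(Rational(1, 6), Rational(-1, 130))) = Add(-2, Rational(-1, 780)) = Rational(-1561, 780) ≈ -2.0013)
Function('u')(l) = Mul(-4, Pow(l, -1))
Add(-98, Mul(j, Function('u')(5))) = Add(-98, Mul(Rational(-1561, 780), Mul(-4, Pow(5, -1)))) = Add(-98, Mul(Rational(-1561, 780), Mul(-4, Rational(1, 5)))) = Add(-98, Mul(Rational(-1561, 780), Rational(-4, 5))) = Add(-98, Rational(1561, 975)) = Rational(-93989, 975)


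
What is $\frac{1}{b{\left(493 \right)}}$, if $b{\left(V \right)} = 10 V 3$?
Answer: $\frac{1}{14790} \approx 6.7613 \cdot 10^{-5}$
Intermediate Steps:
$b{\left(V \right)} = 30 V$
$\frac{1}{b{\left(493 \right)}} = \frac{1}{30 \cdot 493} = \frac{1}{14790}$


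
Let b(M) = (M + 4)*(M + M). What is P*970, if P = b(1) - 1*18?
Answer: -7760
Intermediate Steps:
b(M) = 2*M*(4 + M) (b(M) = (4 + M)*(2*M) = 2*M*(4 + M))
P = -8 (P = 2*1*(4 + 1) - 1*18 = 2*1*5 - 18 = 10 - 18 = -8)
P*970 = -8*970 = -7760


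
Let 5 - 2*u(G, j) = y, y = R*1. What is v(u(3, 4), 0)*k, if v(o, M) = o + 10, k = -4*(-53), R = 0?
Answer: 2650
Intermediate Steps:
k = 212
y = 0 (y = 0*1 = 0)
u(G, j) = 5/2 (u(G, j) = 5/2 - ½*0 = 5/2 + 0 = 5/2)
v(o, M) = 10 + o
v(u(3, 4), 0)*k = (10 + 5/2)*212 = (25/2)*212 = 2650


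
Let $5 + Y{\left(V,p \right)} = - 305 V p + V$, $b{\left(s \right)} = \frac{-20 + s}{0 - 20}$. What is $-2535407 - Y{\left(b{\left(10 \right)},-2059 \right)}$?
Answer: $-2849400$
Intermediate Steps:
$b{\left(s \right)} = 1 - \frac{s}{20}$ ($b{\left(s \right)} = \frac{-20 + s}{-20} = \left(-20 + s\right) \left(- \frac{1}{20}\right) = 1 - \frac{s}{20}$)
$Y{\left(V,p \right)} = -5 + V - 305 V p$ ($Y{\left(V,p \right)} = -5 + \left(- 305 V p + V\right) = -5 - \left(- V + 305 V p\right) = -5 + V - 305 V p$)
$-2535407 - Y{\left(b{\left(10 \right)},-2059 \right)} = -2535407 - \left(-5 + \left(1 - \frac{1}{2}\right) - 305 \left(1 - \frac{1}{2}\right) \left(-2059\right)\right) = -2535407 - \left(-5 + \frac{1}{2} - \frac{305}{2} \left(-2059\right)\right) = -2535407 - \left(-5 + \frac{1}{2} + \frac{627995}{2}\right) = -2535407 - 313993 = -2849400$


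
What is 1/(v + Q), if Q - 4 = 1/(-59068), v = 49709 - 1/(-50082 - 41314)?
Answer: 674822366/33547444276917 ≈ 2.0115e-5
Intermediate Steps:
v = 4543203765/91396 (v = 49709 - 1/(-91396) = 49709 - 1*(-1/91396) = 49709 + 1/91396 = 4543203765/91396 ≈ 49709.)
Q = 236271/59068 (Q = 4 + 1/(-59068) = 4 - 1/59068 = 236271/59068 ≈ 4.0000)
1/(v + Q) = 1/(4543203765/91396 + 236271/59068) = 1/(33547444276917/674822366) = 674822366/33547444276917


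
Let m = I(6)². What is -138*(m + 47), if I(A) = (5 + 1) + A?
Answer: -26358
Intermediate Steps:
I(A) = 6 + A
m = 144 (m = (6 + 6)² = 12² = 144)
-138*(m + 47) = -138*(144 + 47) = -138*191 = -26358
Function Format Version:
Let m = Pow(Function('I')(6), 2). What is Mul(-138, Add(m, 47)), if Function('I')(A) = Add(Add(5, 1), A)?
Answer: -26358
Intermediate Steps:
Function('I')(A) = Add(6, A)
m = 144 (m = Pow(Add(6, 6), 2) = Pow(12, 2) = 144)
Mul(-138, Add(m, 47)) = Mul(-138, Add(144, 47)) = Mul(-138, 191) = -26358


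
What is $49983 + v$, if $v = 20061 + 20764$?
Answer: $90808$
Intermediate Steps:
$v = 40825$
$49983 + v = 49983 + 40825 = 90808$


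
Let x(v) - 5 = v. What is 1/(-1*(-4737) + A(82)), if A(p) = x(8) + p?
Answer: 1/4832 ≈ 0.00020695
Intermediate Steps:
x(v) = 5 + v
A(p) = 13 + p (A(p) = (5 + 8) + p = 13 + p)
1/(-1*(-4737) + A(82)) = 1/(-1*(-4737) + (13 + 82)) = 1/(4737 + 95) = 1/4832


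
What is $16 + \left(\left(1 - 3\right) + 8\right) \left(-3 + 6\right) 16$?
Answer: $304$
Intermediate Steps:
$16 + \left(\left(1 - 3\right) + 8\right) \left(-3 + 6\right) 16 = 16 + \left(\left(1 - 3\right) + 8\right) 3 \cdot 16 = 16 + \left(-2 + 8\right) 3 \cdot 16 = 16 + 6 \cdot 3 \cdot 16 = 16 + 18 \cdot 16 = 16 + 288 = 304$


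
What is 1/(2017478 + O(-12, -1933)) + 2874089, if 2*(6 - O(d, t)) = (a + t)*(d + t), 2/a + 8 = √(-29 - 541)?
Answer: 69018178375188880269/24013932197303 + 3890*I*√570/24013932197303 ≈ 2.8741e+6 + 3.8674e-9*I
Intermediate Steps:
a = 2/(-8 + I*√570) (a = 2/(-8 + √(-29 - 541)) = 2/(-8 + √(-570)) = 2/(-8 + I*√570) ≈ -0.025237 - 0.075314*I)
O(d, t) = 6 - (d + t)*(-8/317 + t - I*√570/317)/2 (O(d, t) = 6 - ((-8/317 - I*√570/317) + t)*(d + t)/2 = 6 - (-8/317 + t - I*√570/317)*(d + t)/2 = 6 - (d + t)*(-8/317 + t - I*√570/317)/2)
1/(2017478 + O(-12, -1933)) + 2874089 = 1/(2017478 + (6 - ½*(-1933)² - ½*(-12)*(-1933) + (1/634)*(-12)*(8 + I*√570) + (1/634)*(-1933)*(8 + I*√570))) + 2874089 = 1/(2017478 + (6 - ½*3736489 - 11598 + (-48/317 - 6*I*√570/317) + (-7732/317 - 1933*I*√570/634))) + 2874089 = 1/(2017478 + (6 - 3736489/2 - 11598 + (-48/317 - 6*I*√570/317) + (-7732/317 - 1933*I*√570/634))) + 2874089 = 1/(2017478 + (-1191831901/634 - 1945*I*√570/634)) + 2874089 = 1/(87249151/634 - 1945*I*√570/634) + 2874089 = 2874089 + 1/(87249151/634 - 1945*I*√570/634)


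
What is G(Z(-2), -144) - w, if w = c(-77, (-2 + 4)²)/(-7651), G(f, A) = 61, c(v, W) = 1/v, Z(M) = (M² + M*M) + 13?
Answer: 35936746/589127 ≈ 61.000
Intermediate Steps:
Z(M) = 13 + 2*M² (Z(M) = (M² + M²) + 13 = 2*M² + 13 = 13 + 2*M²)
w = 1/589127 (w = 1/(-77*(-7651)) = -1/77*(-1/7651) = 1/589127 ≈ 1.6974e-6)
G(Z(-2), -144) - w = 61 - 1*1/589127 = 61 - 1/589127 = 35936746/589127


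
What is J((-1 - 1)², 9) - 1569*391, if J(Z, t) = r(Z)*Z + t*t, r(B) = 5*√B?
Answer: -613358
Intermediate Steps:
J(Z, t) = t² + 5*Z^(3/2) (J(Z, t) = (5*√Z)*Z + t*t = 5*Z^(3/2) + t² = t² + 5*Z^(3/2))
J((-1 - 1)², 9) - 1569*391 = (9² + 5*((-1 - 1)²)^(3/2)) - 1569*391 = (81 + 5*((-2)²)^(3/2)) - 613479 = (81 + 5*4^(3/2)) - 613479 = (81 + 5*8) - 613479 = (81 + 40) - 613479 = 121 - 613479 = -613358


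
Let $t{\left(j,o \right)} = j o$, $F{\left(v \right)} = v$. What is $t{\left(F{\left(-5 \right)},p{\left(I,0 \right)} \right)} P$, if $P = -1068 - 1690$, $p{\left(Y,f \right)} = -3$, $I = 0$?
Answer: $-41370$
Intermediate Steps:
$P = -2758$ ($P = -1068 - 1690 = -2758$)
$t{\left(F{\left(-5 \right)},p{\left(I,0 \right)} \right)} P = \left(-5\right) \left(-3\right) \left(-2758\right) = 15 \left(-2758\right) = -41370$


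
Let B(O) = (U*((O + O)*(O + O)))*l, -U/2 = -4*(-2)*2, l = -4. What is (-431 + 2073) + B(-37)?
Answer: 702570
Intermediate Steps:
U = -32 (U = -2*(-4*(-2))*2 = -16*2 = -2*16 = -32)
B(O) = 512*O² (B(O) = -32*(O + O)*(O + O)*(-4) = -32*2*O*2*O*(-4) = -128*O²*(-4) = 512*O²)
(-431 + 2073) + B(-37) = (-431 + 2073) + 512*(-37)² = 1642 + 512*1369 = 1642 + 700928 = 702570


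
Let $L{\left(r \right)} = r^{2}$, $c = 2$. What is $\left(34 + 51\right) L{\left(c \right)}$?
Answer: $340$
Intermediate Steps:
$\left(34 + 51\right) L{\left(c \right)} = \left(34 + 51\right) 2^{2} = 85 \cdot 4 = 340$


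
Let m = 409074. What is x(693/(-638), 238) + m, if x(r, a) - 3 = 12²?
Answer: 409221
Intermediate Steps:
x(r, a) = 147 (x(r, a) = 3 + 12² = 3 + 144 = 147)
x(693/(-638), 238) + m = 147 + 409074 = 409221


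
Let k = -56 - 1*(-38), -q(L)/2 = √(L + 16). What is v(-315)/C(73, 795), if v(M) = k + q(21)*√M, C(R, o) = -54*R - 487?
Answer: 18/4429 + 6*I*√1295/4429 ≈ 0.0040641 + 0.048751*I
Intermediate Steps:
q(L) = -2*√(16 + L) (q(L) = -2*√(L + 16) = -2*√(16 + L))
k = -18 (k = -56 + 38 = -18)
C(R, o) = -487 - 54*R
v(M) = -18 - 2*√37*√M (v(M) = -18 + (-2*√(16 + 21))*√M = -18 + (-2*√37)*√M = -18 - 2*√37*√M)
v(-315)/C(73, 795) = (-18 - 2*√37*√(-315))/(-487 - 54*73) = (-18 - 2*√37*3*I*√35)/(-487 - 3942) = (-18 - 6*I*√1295)/(-4429) = (-18 - 6*I*√1295)*(-1/4429) = 18/4429 + 6*I*√1295/4429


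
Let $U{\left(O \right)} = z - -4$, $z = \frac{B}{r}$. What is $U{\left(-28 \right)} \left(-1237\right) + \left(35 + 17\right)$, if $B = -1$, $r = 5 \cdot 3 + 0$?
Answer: $- \frac{72203}{15} \approx -4813.5$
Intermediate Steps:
$r = 15$ ($r = 15 + 0 = 15$)
$z = - \frac{1}{15} \approx -0.066667$
$U{\left(O \right)} = \frac{59}{15}$ ($U{\left(O \right)} = - \frac{1}{15} - -4 = - \frac{1}{15} + 4 = \frac{59}{15}$)
$U{\left(-28 \right)} \left(-1237\right) + \left(35 + 17\right) = \frac{59}{15} \left(-1237\right) + \left(35 + 17\right) = - \frac{72983}{15} + 52 = - \frac{72203}{15}$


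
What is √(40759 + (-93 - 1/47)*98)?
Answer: √69899199/47 ≈ 177.88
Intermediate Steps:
√(40759 + (-93 - 1/47)*98) = √(40759 - 4372/47*98) = √(40759 - 428456/47) = √(1487217/47) = √69899199/47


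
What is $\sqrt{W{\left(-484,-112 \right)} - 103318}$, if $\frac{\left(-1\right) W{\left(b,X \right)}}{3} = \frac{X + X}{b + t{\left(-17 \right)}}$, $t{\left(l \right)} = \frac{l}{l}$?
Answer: $\frac{i \sqrt{54655958}}{23} \approx 321.43 i$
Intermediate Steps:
$t{\left(l \right)} = 1$
$W{\left(b,X \right)} = - \frac{6 X}{1 + b}$ ($W{\left(b,X \right)} = - 3 \frac{X + X}{b + 1} = - 3 \frac{2 X}{1 + b} = - \frac{6 X}{1 + b}$)
$\sqrt{W{\left(-484,-112 \right)} - 103318} = \sqrt{\left(-6\right) \left(-112\right) \frac{1}{1 - 484} - 103318} = \sqrt{\left(-6\right) \left(-112\right) \frac{1}{-483} - 103318} = \sqrt{\left(-6\right) \left(-112\right) \left(- \frac{1}{483}\right) - 103318} = \sqrt{- \frac{32}{23} - 103318} = \sqrt{- \frac{2376346}{23}} = \frac{i \sqrt{54655958}}{23}$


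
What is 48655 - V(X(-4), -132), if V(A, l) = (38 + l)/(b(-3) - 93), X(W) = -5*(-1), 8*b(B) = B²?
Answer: 35760673/735 ≈ 48654.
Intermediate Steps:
b(B) = B²/8
X(W) = 5
V(A, l) = -304/735 - 8*l/735 (V(A, l) = (38 + l)/((⅛)*(-3)² - 93) = (38 + l)/((⅛)*9 - 93) = (38 + l)/(9/8 - 93) = (38 + l)/(-735/8) = (38 + l)*(-8/735) = -304/735 - 8*l/735)
48655 - V(X(-4), -132) = 48655 - (-304/735 - 8/735*(-132)) = 48655 - (-304/735 + 352/245) = 48655 - 1*752/735 = 48655 - 752/735 = 35760673/735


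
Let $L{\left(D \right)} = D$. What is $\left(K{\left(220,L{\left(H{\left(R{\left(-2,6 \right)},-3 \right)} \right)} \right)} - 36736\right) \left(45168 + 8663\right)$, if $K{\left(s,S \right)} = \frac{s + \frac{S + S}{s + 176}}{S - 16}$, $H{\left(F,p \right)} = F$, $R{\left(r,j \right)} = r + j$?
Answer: $- \frac{1175242429325}{594} \approx -1.9785 \cdot 10^{9}$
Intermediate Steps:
$R{\left(r,j \right)} = j + r$
$K{\left(s,S \right)} = \frac{s + \frac{2 S}{176 + s}}{-16 + S}$
$\left(K{\left(220,L{\left(H{\left(R{\left(-2,6 \right)},-3 \right)} \right)} \right)} - 36736\right) \left(45168 + 8663\right) = \left(\frac{220^{2} + 2 \left(6 - 2\right) + 176 \cdot 220}{-2816 - 3520 + 176 \left(6 - 2\right) + \left(6 - 2\right) 220} - 36736\right) \left(45168 + 8663\right) = \left(\frac{48400 + 2 \cdot 4 + 38720}{-2816 - 3520 + 176 \cdot 4 + 4 \cdot 220} - 36736\right) 53831 = \left(\frac{48400 + 8 + 38720}{-2816 - 3520 + 704 + 880} - 36736\right) 53831 = \left(\frac{1}{-4752} \cdot 87128 - 36736\right) 53831 = \left(\left(- \frac{1}{4752}\right) 87128 - 36736\right) 53831 = \left(- \frac{10891}{594} - 36736\right) 53831 = \left(- \frac{21832075}{594}\right) 53831 = - \frac{1175242429325}{594}$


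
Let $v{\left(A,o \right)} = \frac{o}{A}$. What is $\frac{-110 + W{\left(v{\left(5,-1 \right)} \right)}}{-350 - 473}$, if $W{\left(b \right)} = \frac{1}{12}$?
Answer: $\frac{1319}{9876} \approx 0.13356$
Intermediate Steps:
$W{\left(b \right)} = \frac{1}{12}$
$\frac{-110 + W{\left(v{\left(5,-1 \right)} \right)}}{-350 - 473} = \frac{-110 + \frac{1}{12}}{-350 - 473} = - \frac{1319}{12 \left(-823\right)} = \left(- \frac{1319}{12}\right) \left(- \frac{1}{823}\right) = \frac{1319}{9876}$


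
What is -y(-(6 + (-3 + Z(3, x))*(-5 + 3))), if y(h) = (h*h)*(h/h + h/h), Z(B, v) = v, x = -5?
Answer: -968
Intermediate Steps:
y(h) = 2*h² (y(h) = h²*(1 + 1) = h²*2 = 2*h²)
-y(-(6 + (-3 + Z(3, x))*(-5 + 3))) = -2*(-(6 + (-3 - 5)*(-5 + 3)))² = -2*(-(6 - 8*(-2)))² = -2*(-(6 + 16))² = -2*(-1*22)² = -2*(-22)² = -2*484 = -1*968 = -968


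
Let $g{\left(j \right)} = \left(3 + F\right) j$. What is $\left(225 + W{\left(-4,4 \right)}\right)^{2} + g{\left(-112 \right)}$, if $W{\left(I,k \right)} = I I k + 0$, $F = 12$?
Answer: $81841$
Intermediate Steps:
$W{\left(I,k \right)} = k I^{2}$ ($W{\left(I,k \right)} = I^{2} k + 0 = k I^{2} + 0 = k I^{2}$)
$g{\left(j \right)} = 15 j$ ($g{\left(j \right)} = \left(3 + 12\right) j = 15 j$)
$\left(225 + W{\left(-4,4 \right)}\right)^{2} + g{\left(-112 \right)} = \left(225 + 4 \left(-4\right)^{2}\right)^{2} + 15 \left(-112\right) = \left(225 + 4 \cdot 16\right)^{2} - 1680 = \left(225 + 64\right)^{2} - 1680 = 289^{2} - 1680 = 83521 - 1680 = 81841$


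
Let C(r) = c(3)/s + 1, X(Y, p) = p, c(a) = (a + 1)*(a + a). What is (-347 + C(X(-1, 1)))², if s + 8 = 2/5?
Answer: 44009956/361 ≈ 1.2191e+5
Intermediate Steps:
c(a) = 2*a*(1 + a) (c(a) = (1 + a)*(2*a) = 2*a*(1 + a))
s = -38/5 (s = -8 + 2/5 = -8 + 2*(⅕) = -8 + ⅖ = -38/5 ≈ -7.6000)
C(r) = -41/19 (C(r) = (2*3*(1 + 3))/(-38/5) + 1 = -5*3*4/19 + 1 = -5/38*24 + 1 = -60/19 + 1 = -41/19)
(-347 + C(X(-1, 1)))² = (-347 - 41/19)² = (-6634/19)² = 44009956/361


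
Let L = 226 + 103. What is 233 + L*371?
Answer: 122292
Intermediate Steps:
L = 329
233 + L*371 = 233 + 329*371 = 233 + 122059 = 122292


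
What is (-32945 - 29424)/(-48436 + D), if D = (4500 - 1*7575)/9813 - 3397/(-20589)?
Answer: 4200341280411/3262010830022 ≈ 1.2877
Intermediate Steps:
D = -9992138/67346619 (D = (4500 - 7575)*(1/9813) - 3397*(-1/20589) = -3075*1/9813 + 3397/20589 = -1025/3271 + 3397/20589 = -9992138/67346619 ≈ -0.14837)
(-32945 - 29424)/(-48436 + D) = (-32945 - 29424)/(-48436 - 9992138/67346619) = -62369/(-3262010830022/67346619) = -62369*(-67346619/3262010830022) = 4200341280411/3262010830022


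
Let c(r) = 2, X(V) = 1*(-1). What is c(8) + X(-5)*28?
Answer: -26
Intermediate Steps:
X(V) = -1
c(8) + X(-5)*28 = 2 - 1*28 = 2 - 28 = -26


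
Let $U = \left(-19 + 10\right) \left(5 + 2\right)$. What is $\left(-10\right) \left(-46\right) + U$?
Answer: $397$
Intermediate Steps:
$U = -63$ ($U = \left(-9\right) 7 = -63$)
$\left(-10\right) \left(-46\right) + U = \left(-10\right) \left(-46\right) - 63 = 460 - 63 = 397$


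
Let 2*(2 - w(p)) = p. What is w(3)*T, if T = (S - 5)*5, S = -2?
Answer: -35/2 ≈ -17.500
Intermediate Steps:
T = -35 (T = (-2 - 5)*5 = -7*5 = -35)
w(p) = 2 - p/2
w(3)*T = (2 - ½*3)*(-35) = (2 - 3/2)*(-35) = (½)*(-35) = -35/2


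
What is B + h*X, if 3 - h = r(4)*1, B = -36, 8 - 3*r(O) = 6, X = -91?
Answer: -745/3 ≈ -248.33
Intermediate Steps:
r(O) = ⅔ (r(O) = 8/3 - ⅓*6 = 8/3 - 2 = ⅔)
h = 7/3 (h = 3 - 2/3 = 3 - 1*⅔ = 3 - ⅔ = 7/3 ≈ 2.3333)
B + h*X = -36 + (7/3)*(-91) = -36 - 637/3 = -745/3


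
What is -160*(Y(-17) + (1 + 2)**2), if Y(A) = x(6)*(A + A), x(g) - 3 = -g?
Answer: -17760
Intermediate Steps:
x(g) = 3 - g
Y(A) = -6*A (Y(A) = (3 - 1*6)*(A + A) = (3 - 6)*(2*A) = -6*A)
-160*(Y(-17) + (1 + 2)**2) = -160*(-6*(-17) + (1 + 2)**2) = -160*(102 + 3**2) = -160*(102 + 9) = -160*111 = -17760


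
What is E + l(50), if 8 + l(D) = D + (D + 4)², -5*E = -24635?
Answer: 7885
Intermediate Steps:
E = 4927 (E = -⅕*(-24635) = 4927)
l(D) = -8 + D + (4 + D)² (l(D) = -8 + (D + (D + 4)²) = -8 + (D + (4 + D)²) = -8 + D + (4 + D)²)
E + l(50) = 4927 + (-8 + 50 + (4 + 50)²) = 4927 + (-8 + 50 + 54²) = 4927 + (-8 + 50 + 2916) = 4927 + 2958 = 7885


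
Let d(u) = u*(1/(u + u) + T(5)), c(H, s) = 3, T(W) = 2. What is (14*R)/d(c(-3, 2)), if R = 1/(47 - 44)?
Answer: 28/39 ≈ 0.71795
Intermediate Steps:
d(u) = u*(2 + 1/(2*u)) (d(u) = u*(1/(u + u) + 2) = u*(1/(2*u) + 2) = u*(2 + 1/(2*u)))
R = ⅓ (R = 1/3 = ⅓ ≈ 0.33333)
(14*R)/d(c(-3, 2)) = (14*(⅓))/(½ + 2*3) = 14/(3*(½ + 6)) = 14/(3*(13/2)) = (14/3)*(2/13) = 28/39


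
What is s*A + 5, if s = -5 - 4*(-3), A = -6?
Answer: -37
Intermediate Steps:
s = 7 (s = -5 + 12 = 7)
s*A + 5 = 7*(-6) + 5 = -42 + 5 = -37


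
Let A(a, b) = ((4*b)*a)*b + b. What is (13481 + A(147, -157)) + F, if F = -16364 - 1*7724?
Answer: 14482848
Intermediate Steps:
F = -24088 (F = -16364 - 7724 = -24088)
A(a, b) = b + 4*a*b² (A(a, b) = (4*a*b)*b + b = 4*a*b² + b = b + 4*a*b²)
(13481 + A(147, -157)) + F = (13481 - 157*(1 + 4*147*(-157))) - 24088 = (13481 - 157*(1 - 92316)) - 24088 = (13481 - 157*(-92315)) - 24088 = (13481 + 14493455) - 24088 = 14506936 - 24088 = 14482848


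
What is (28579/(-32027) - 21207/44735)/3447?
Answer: -1957678154/4938612881715 ≈ -0.00039640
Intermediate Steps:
(28579/(-32027) - 21207/44735)/3447 = (28579*(-1/32027) - 21207*1/44735)*(1/3447) = (-28579/32027 - 21207/44735)*(1/3447) = -1957678154/1432727845*1/3447 = -1957678154/4938612881715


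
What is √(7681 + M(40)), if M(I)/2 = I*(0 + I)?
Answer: 3*√1209 ≈ 104.31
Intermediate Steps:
M(I) = 2*I² (M(I) = 2*(I*(0 + I)) = 2*(I*I) = 2*I²)
√(7681 + M(40)) = √(7681 + 2*40²) = √(7681 + 2*1600) = √(7681 + 3200) = √10881 = 3*√1209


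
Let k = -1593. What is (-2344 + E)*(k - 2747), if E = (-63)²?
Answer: -7052500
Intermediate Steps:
E = 3969
(-2344 + E)*(k - 2747) = (-2344 + 3969)*(-1593 - 2747) = 1625*(-4340) = -7052500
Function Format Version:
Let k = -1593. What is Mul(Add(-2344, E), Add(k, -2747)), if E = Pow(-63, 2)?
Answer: -7052500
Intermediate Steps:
E = 3969
Mul(Add(-2344, E), Add(k, -2747)) = Mul(Add(-2344, 3969), Add(-1593, -2747)) = Mul(1625, -4340) = -7052500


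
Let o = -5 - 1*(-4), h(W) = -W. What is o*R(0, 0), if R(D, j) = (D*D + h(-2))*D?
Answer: 0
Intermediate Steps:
R(D, j) = D*(2 + D**2) (R(D, j) = (D*D - 1*(-2))*D = (D**2 + 2)*D = (2 + D**2)*D = D*(2 + D**2))
o = -1 (o = -5 + 4 = -1)
o*R(0, 0) = -0*(2 + 0**2) = -0*(2 + 0) = -0*2 = -1*0 = 0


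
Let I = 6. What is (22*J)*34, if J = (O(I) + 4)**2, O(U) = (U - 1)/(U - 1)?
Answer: 18700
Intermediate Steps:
O(U) = 1 (O(U) = (-1 + U)/(-1 + U) = 1)
J = 25 (J = (1 + 4)**2 = 5**2 = 25)
(22*J)*34 = (22*25)*34 = 550*34 = 18700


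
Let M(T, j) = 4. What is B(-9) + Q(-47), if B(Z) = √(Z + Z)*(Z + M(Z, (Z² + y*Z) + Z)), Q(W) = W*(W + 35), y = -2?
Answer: 564 - 15*I*√2 ≈ 564.0 - 21.213*I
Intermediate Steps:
Q(W) = W*(35 + W)
B(Z) = √2*√Z*(4 + Z) (B(Z) = √(Z + Z)*(Z + 4) = √(2*Z)*(4 + Z) = (√2*√Z)*(4 + Z) = √2*√Z*(4 + Z))
B(-9) + Q(-47) = √2*√(-9)*(4 - 9) - 47*(35 - 47) = √2*(3*I)*(-5) - 47*(-12) = -15*I*√2 + 564 = 564 - 15*I*√2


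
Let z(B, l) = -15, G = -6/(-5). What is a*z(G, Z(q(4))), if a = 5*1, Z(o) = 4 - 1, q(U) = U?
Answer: -75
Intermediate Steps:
G = 6/5 (G = -6*(-1/5) = 6/5 ≈ 1.2000)
Z(o) = 3
a = 5
a*z(G, Z(q(4))) = 5*(-15) = -75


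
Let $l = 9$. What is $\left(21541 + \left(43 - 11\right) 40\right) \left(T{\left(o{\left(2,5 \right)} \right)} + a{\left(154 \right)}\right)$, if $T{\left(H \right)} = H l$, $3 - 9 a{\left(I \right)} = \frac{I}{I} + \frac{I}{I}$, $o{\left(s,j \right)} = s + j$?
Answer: $\frac{4320776}{3} \approx 1.4403 \cdot 10^{6}$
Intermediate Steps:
$o{\left(s,j \right)} = j + s$
$a{\left(I \right)} = \frac{1}{9}$ ($a{\left(I \right)} = \frac{1}{3} - \frac{\frac{I}{I} + \frac{I}{I}}{9} = \frac{1}{3} - \frac{1 + 1}{9} = \frac{1}{3} - \frac{2}{9} = \frac{1}{9}$)
$T{\left(H \right)} = 9 H$ ($T{\left(H \right)} = H 9 = 9 H$)
$\left(21541 + \left(43 - 11\right) 40\right) \left(T{\left(o{\left(2,5 \right)} \right)} + a{\left(154 \right)}\right) = \left(21541 + \left(43 - 11\right) 40\right) \left(9 \left(5 + 2\right) + \frac{1}{9}\right) = \left(21541 + 32 \cdot 40\right) \left(9 \cdot 7 + \frac{1}{9}\right) = \left(21541 + 1280\right) \left(63 + \frac{1}{9}\right) = 22821 \cdot \frac{568}{9} = \frac{4320776}{3}$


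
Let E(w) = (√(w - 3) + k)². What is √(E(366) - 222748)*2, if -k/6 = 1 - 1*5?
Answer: 2*√(-221809 + 528*√3) ≈ 939.99*I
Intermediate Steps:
k = 24 (k = -6*(1 - 1*5) = -6*(1 - 5) = -6*(-4) = 24)
E(w) = (24 + √(-3 + w))² (E(w) = (√(w - 3) + 24)² = (√(-3 + w) + 24)² = (24 + √(-3 + w))²)
√(E(366) - 222748)*2 = √((24 + √(-3 + 366))² - 222748)*2 = √((24 + √363)² - 222748)*2 = √((24 + 11*√3)² - 222748)*2 = √(-222748 + (24 + 11*√3)²)*2 = 2*√(-222748 + (24 + 11*√3)²)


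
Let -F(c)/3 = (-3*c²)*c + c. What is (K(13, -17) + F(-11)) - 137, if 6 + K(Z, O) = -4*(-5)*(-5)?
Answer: -12189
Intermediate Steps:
K(Z, O) = -106 (K(Z, O) = -6 - 4*(-5)*(-5) = -6 + 20*(-5) = -6 - 100 = -106)
F(c) = -3*c + 9*c³ (F(c) = -3*((-3*c²)*c + c) = -3*(-3*c³ + c) = -3*(c - 3*c³) = -3*c + 9*c³)
(K(13, -17) + F(-11)) - 137 = (-106 + (-3*(-11) + 9*(-11)³)) - 137 = (-106 + (33 + 9*(-1331))) - 137 = (-106 + (33 - 11979)) - 137 = (-106 - 11946) - 137 = -12052 - 137 = -12189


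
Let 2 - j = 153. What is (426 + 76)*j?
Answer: -75802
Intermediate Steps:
j = -151 (j = 2 - 1*153 = 2 - 153 = -151)
(426 + 76)*j = (426 + 76)*(-151) = 502*(-151) = -75802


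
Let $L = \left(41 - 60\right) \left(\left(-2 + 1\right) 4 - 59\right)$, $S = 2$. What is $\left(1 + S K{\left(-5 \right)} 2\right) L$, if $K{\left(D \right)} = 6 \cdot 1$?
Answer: $29925$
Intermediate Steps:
$K{\left(D \right)} = 6$
$L = 1197$ ($L = - 19 \left(\left(-1\right) 4 - 59\right) = - 19 \left(-4 - 59\right) = \left(-19\right) \left(-63\right) = 1197$)
$\left(1 + S K{\left(-5 \right)} 2\right) L = \left(1 + 2 \cdot 6 \cdot 2\right) 1197 = \left(1 + 12 \cdot 2\right) 1197 = \left(1 + 24\right) 1197 = 25 \cdot 1197 = 29925$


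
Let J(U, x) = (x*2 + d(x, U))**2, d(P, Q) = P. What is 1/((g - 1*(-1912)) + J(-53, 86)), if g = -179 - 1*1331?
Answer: 1/66966 ≈ 1.4933e-5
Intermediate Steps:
J(U, x) = 9*x**2 (J(U, x) = (x*2 + x)**2 = (2*x + x)**2 = (3*x)**2 = 9*x**2)
g = -1510 (g = -179 - 1331 = -1510)
1/((g - 1*(-1912)) + J(-53, 86)) = 1/((-1510 - 1*(-1912)) + 9*86**2) = 1/((-1510 + 1912) + 9*7396) = 1/(402 + 66564) = 1/66966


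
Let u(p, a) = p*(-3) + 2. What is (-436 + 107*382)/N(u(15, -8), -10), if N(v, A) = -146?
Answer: -20219/73 ≈ -276.97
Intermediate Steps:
u(p, a) = 2 - 3*p (u(p, a) = -3*p + 2 = 2 - 3*p)
(-436 + 107*382)/N(u(15, -8), -10) = (-436 + 107*382)/(-146) = (-436 + 40874)*(-1/146) = 40438*(-1/146) = -20219/73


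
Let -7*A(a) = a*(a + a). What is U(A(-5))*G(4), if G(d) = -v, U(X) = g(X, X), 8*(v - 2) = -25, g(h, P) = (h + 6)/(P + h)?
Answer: 9/100 ≈ 0.090000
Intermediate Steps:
g(h, P) = (6 + h)/(P + h)
A(a) = -2*a²/7 (A(a) = -a*(a + a)/7 = -a*2*a/7 = -2*a²/7)
v = -9/8 (v = 2 + (⅛)*(-25) = 2 - 25/8 = -9/8 ≈ -1.1250)
U(X) = (6 + X)/(2*X) (U(X) = (6 + X)/(X + X) = (6 + X)/((2*X)) = (1/(2*X))*(6 + X) = (6 + X)/(2*X))
G(d) = 9/8 (G(d) = -1*(-9/8) = 9/8)
U(A(-5))*G(4) = ((6 - 2/7*(-5)²)/(2*((-2/7*(-5)²))))*(9/8) = ((6 - 2/7*25)/(2*((-2/7*25))))*(9/8) = ((6 - 50/7)/(2*(-50/7)))*(9/8) = ((½)*(-7/50)*(-8/7))*(9/8) = (2/25)*(9/8) = 9/100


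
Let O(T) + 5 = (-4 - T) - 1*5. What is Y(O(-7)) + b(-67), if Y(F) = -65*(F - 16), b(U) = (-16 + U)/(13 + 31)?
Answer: 65697/44 ≈ 1493.1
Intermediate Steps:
b(U) = -4/11 + U/44 (b(U) = (-16 + U)/44 = (-16 + U)*(1/44) = -4/11 + U/44)
O(T) = -14 - T (O(T) = -5 + ((-4 - T) - 1*5) = -5 + ((-4 - T) - 5) = -5 + (-9 - T) = -14 - T)
Y(F) = 1040 - 65*F (Y(F) = -65*(-16 + F) = 1040 - 65*F)
Y(O(-7)) + b(-67) = (1040 - 65*(-14 - 1*(-7))) + (-4/11 + (1/44)*(-67)) = (1040 - 65*(-14 + 7)) + (-4/11 - 67/44) = (1040 - 65*(-7)) - 83/44 = (1040 + 455) - 83/44 = 1495 - 83/44 = 65697/44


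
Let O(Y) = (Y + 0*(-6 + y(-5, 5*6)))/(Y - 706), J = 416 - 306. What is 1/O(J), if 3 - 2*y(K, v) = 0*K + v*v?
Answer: -298/55 ≈ -5.4182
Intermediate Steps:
y(K, v) = 3/2 - v²/2 (y(K, v) = 3/2 - (0*K + v*v)/2 = 3/2 - (0 + v²)/2 = 3/2 - v²/2)
J = 110
O(Y) = Y/(-706 + Y) (O(Y) = (Y + 0*(-6 + (3/2 - (5*6)²/2)))/(Y - 706) = (Y + 0*(-6 + (3/2 - ½*30²)))/(-706 + Y) = (Y + 0*(-6 + (3/2 - ½*900)))/(-706 + Y) = (Y + 0*(-6 + (3/2 - 450)))/(-706 + Y) = (Y + 0*(-6 - 897/2))/(-706 + Y) = (Y + 0*(-909/2))/(-706 + Y) = (Y + 0)/(-706 + Y) = Y/(-706 + Y))
1/O(J) = 1/(110/(-706 + 110)) = 1/(110/(-596)) = 1/(110*(-1/596)) = 1/(-55/298) = -298/55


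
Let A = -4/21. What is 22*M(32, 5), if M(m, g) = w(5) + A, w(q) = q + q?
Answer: 4532/21 ≈ 215.81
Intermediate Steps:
w(q) = 2*q
A = -4/21 (A = -4*1/21 = -4/21 ≈ -0.19048)
M(m, g) = 206/21 (M(m, g) = 2*5 - 4/21 = 10 - 4/21 = 206/21)
22*M(32, 5) = 22*(206/21) = 4532/21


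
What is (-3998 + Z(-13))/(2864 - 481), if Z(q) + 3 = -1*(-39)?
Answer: -3962/2383 ≈ -1.6626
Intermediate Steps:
Z(q) = 36 (Z(q) = -3 - 1*(-39) = -3 + 39 = 36)
(-3998 + Z(-13))/(2864 - 481) = (-3998 + 36)/(2864 - 481) = -3962/2383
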